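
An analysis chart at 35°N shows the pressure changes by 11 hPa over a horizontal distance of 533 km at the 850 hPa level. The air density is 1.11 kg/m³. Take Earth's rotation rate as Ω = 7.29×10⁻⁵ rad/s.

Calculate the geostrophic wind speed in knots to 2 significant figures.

43 knots

Coriolis parameter at 35°N:
f = 2Ω sin φ = 2 × 7.29×10⁻⁵ × sin 35° = 8.36×10⁻⁵ s⁻¹
Pressure gradient: |∂P/∂n| = 1100 Pa / 533000 m = 2.06×10⁻³ Pa/m
Geostrophic balance (pressure-gradient force = Coriolis force):
V_g = (1/(fρ)) |∂P/∂n| = 2.06×10⁻³ / (8.36×10⁻⁵ × 1.11) = 22.2 m/s
Converting: 22.2 m/s × 1.944 = 43 knots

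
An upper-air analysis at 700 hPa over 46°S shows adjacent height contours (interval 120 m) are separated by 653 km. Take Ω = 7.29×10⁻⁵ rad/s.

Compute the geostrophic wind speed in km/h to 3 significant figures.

Coriolis parameter at 46°S:
f = 2Ω sin φ = 2 × 7.29×10⁻⁵ × sin 46° = 1.05×10⁻⁴ s⁻¹
Height gradient: |∂Z/∂n| = 120 m / 653000 m = 1.84×10⁻⁴
On a pressure surface, geostrophic balance gives V_g = (g/f)|∂Z/∂n|:
V_g = 9.81 × 1.84×10⁻⁴ / 1.05×10⁻⁴ = 17.2 m/s
Converting: 17.2 m/s × 3.6 = 61.9 km/h

61.9 km/h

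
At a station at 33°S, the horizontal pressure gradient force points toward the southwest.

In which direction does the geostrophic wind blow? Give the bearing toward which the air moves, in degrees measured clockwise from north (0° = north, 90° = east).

The pressure-gradient force points toward the southwest (bearing 225°).
Geostrophic balance: in the Southern Hemisphere the Coriolis force deflects motion to the left, so the geostrophic wind blows 90° to the left of the pressure-gradient force (low pressure on the right).
Rotating 225° by 90° counterclockwise gives 135° — the wind blows toward the southeast.

135°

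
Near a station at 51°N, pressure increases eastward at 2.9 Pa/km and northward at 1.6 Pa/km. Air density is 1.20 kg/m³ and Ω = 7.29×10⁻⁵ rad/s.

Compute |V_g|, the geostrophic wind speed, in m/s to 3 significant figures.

Coriolis parameter at 51°N:
f = 2Ω sin φ = 2 × 7.29×10⁻⁵ × sin 51° = 1.13×10⁻⁴ s⁻¹
Component geostrophic relations (x east, y north):
u_g = −(1/(fρ)) ∂P/∂y,  v_g = (1/(fρ)) ∂P/∂x
u_g = −(1.6×10⁻³)/(1.13×10⁻⁴ × 1.20) = −11.8 m/s;  v_g = (2.9×10⁻³)/(1.13×10⁻⁴ × 1.20) = 21.3 m/s
|V_g| = √(u_g² + v_g²) = 24.4 m/s

24.4 m/s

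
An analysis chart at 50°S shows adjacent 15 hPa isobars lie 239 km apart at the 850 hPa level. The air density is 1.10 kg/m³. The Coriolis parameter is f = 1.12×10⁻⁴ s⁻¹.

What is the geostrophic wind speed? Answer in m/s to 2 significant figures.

51 m/s

Pressure gradient: |∂P/∂n| = 1500 Pa / 239000 m = 6.28×10⁻³ Pa/m
Geostrophic balance (pressure-gradient force = Coriolis force):
V_g = (1/(fρ)) |∂P/∂n| = 6.28×10⁻³ / (1.12×10⁻⁴ × 1.10) = 50.9 m/s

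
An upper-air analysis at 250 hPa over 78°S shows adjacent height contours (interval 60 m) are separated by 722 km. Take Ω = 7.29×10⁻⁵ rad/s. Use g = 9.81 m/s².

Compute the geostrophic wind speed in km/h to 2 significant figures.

Coriolis parameter at 78°S:
f = 2Ω sin φ = 2 × 7.29×10⁻⁵ × sin 78° = 1.43×10⁻⁴ s⁻¹
Height gradient: |∂Z/∂n| = 60 m / 722000 m = 8.31×10⁻⁵
On a pressure surface, geostrophic balance gives V_g = (g/f)|∂Z/∂n|:
V_g = 9.81 × 8.31×10⁻⁵ / 1.43×10⁻⁴ = 5.72 m/s
Converting: 5.72 m/s × 3.6 = 21 km/h

21 km/h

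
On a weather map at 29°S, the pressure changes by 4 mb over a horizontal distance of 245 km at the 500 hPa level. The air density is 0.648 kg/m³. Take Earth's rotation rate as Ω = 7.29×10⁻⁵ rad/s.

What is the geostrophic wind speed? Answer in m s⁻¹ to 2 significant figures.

36 m s⁻¹

Coriolis parameter at 29°S:
f = 2Ω sin φ = 2 × 7.29×10⁻⁵ × sin 29° = 7.07×10⁻⁵ s⁻¹
Pressure gradient: |∂P/∂n| = 400 Pa / 245000 m = 1.63×10⁻³ Pa/m
Geostrophic balance (pressure-gradient force = Coriolis force):
V_g = (1/(fρ)) |∂P/∂n| = 1.63×10⁻³ / (7.07×10⁻⁵ × 0.648) = 35.6 m/s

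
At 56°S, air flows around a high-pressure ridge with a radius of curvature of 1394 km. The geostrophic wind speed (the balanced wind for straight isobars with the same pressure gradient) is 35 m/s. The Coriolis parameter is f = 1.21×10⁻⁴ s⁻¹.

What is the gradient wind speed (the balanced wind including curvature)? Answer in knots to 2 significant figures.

Around a high, pressure-gradient force acts outward with centrifugal, so Coriolis balances both:
fV = (1/ρ)|∂P/∂n| + V²/R  →  V² − fR·V + fR·V_g = 0
With fR = 1.21×10⁻⁴ × 1394×10³ m = 169 m/s:
V = [fR − √((fR)² − 4 fR V_g)]/2 = [169 − √(169² − 4×169×35)]/2 = 49.6 m/s
Supergeostrophic (V > V_g = 35 m/s), as expected around a high.
Converting: 49.6 m/s × 1.944 = 96 knots

96 knots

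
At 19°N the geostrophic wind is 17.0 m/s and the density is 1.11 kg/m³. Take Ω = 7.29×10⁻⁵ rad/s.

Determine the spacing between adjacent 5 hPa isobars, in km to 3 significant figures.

Coriolis parameter at 19°N:
f = 2Ω sin φ = 2 × 7.29×10⁻⁵ × sin 19° = 4.75×10⁻⁵ s⁻¹
Geostrophic balance rearranged: |∂P/∂n| = f ρ V_g
|∂P/∂n| = 4.75×10⁻⁵ × 1.11 × 17.0 = 8.96×10⁻⁴ Pa/m
Isobar spacing: Δn = ΔP/|∂P/∂n| = 500 Pa / 8.96×10⁻⁴ Pa/m = 558211 m ≈ 558 km

558 km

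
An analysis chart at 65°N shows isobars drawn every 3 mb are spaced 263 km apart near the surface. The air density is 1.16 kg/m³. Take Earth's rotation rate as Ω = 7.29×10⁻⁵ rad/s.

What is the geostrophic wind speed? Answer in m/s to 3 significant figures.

7.44 m/s

Coriolis parameter at 65°N:
f = 2Ω sin φ = 2 × 7.29×10⁻⁵ × sin 65° = 1.32×10⁻⁴ s⁻¹
Pressure gradient: |∂P/∂n| = 300 Pa / 263000 m = 1.14×10⁻³ Pa/m
Geostrophic balance (pressure-gradient force = Coriolis force):
V_g = (1/(fρ)) |∂P/∂n| = 1.14×10⁻³ / (1.32×10⁻⁴ × 1.16) = 7.44 m/s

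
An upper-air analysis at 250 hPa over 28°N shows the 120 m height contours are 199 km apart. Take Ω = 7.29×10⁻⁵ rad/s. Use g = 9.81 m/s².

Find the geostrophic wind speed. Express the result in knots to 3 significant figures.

168 knots

Coriolis parameter at 28°N:
f = 2Ω sin φ = 2 × 7.29×10⁻⁵ × sin 28° = 6.84×10⁻⁵ s⁻¹
Height gradient: |∂Z/∂n| = 120 m / 199000 m = 6.03×10⁻⁴
On a pressure surface, geostrophic balance gives V_g = (g/f)|∂Z/∂n|:
V_g = 9.81 × 6.03×10⁻⁴ / 6.84×10⁻⁵ = 86.4 m/s
Converting: 86.4 m/s × 1.944 = 168 knots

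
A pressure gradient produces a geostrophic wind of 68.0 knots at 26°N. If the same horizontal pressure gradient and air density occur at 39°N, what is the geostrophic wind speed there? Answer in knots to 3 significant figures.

47.4 knots

With the same pressure gradient and density, V_g ∝ 1/f ∝ 1/sin φ.
V₂ = V₁ · sin φ₁ / sin φ₂ = 68.0 × sin 26° / sin 39°
V₂ = 68.0 × 0.4384/0.6293 = 47.4 knots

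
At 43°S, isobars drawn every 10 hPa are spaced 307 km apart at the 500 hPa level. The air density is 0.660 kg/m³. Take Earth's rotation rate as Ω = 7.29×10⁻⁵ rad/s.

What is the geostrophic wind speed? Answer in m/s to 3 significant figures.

Coriolis parameter at 43°S:
f = 2Ω sin φ = 2 × 7.29×10⁻⁵ × sin 43° = 9.94×10⁻⁵ s⁻¹
Pressure gradient: |∂P/∂n| = 1000 Pa / 307000 m = 3.26×10⁻³ Pa/m
Geostrophic balance (pressure-gradient force = Coriolis force):
V_g = (1/(fρ)) |∂P/∂n| = 3.26×10⁻³ / (9.94×10⁻⁵ × 0.660) = 49.6 m/s

49.6 m/s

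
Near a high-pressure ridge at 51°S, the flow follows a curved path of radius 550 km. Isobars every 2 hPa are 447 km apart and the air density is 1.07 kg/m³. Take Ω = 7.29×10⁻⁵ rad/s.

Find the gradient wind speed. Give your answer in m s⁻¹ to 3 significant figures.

3.94 m s⁻¹

Coriolis parameter at 51°S:
f = 2Ω sin φ = 2 × 7.29×10⁻⁵ × sin 51° = 1.13×10⁻⁴ s⁻¹
Pressure gradient: |∂P/∂n| = 200 Pa / 447000 m = 4.47×10⁻⁴ Pa/m
Geostrophic speed: V_g = |∂P/∂n|/(fρ) = 4.47×10⁻⁴/(1.13×10⁻⁴ × 1.07) = 3.69 m/s
Around a high, pressure-gradient force acts outward with centrifugal, so Coriolis balances both:
fV = (1/ρ)|∂P/∂n| + V²/R  →  V² − fR·V + fR·V_g = 0
With fR = 1.13×10⁻⁴ × 550×10³ m = 62.3 m/s:
V = [fR − √((fR)² − 4 fR V_g)]/2 = [62.3 − √(62.3² − 4×62.3×3.69)]/2 = 3.94 m/s
Supergeostrophic (V > V_g = 3.69 m/s), as expected around a high.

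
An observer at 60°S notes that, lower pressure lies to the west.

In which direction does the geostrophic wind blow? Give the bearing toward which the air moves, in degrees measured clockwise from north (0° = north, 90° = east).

180°

The pressure-gradient force points toward the west (bearing 270°).
Geostrophic balance: in the Southern Hemisphere the Coriolis force deflects motion to the left, so the geostrophic wind blows 90° to the left of the pressure-gradient force (low pressure on the right).
Rotating 270° by 90° counterclockwise gives 180° — the wind blows toward the south.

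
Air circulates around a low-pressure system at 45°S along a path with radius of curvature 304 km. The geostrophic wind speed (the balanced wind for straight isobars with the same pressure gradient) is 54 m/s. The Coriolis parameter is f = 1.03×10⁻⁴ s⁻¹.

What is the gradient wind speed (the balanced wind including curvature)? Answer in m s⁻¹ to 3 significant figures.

Around a low, centrifugal force acts outward with Coriolis, so pressure-gradient force balances both:
(1/ρ)|∂P/∂n| = fV + V²/R  →  V² + fR·V − fR·V_g = 0
With fR = 1.03×10⁻⁴ × 304×10³ m = 31.3 m/s:
V = [−fR + √((fR)² + 4 fR V_g)]/2 = [−31.3 + √(31.3² + 4×31.3×54)]/2 = 28.3 m/s
Subgeostrophic (V < V_g = 54 m/s), as expected around a low.

28.3 m s⁻¹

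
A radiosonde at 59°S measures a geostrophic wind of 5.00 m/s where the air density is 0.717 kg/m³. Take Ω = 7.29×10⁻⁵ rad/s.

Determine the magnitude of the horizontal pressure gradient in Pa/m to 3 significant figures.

Coriolis parameter at 59°S:
f = 2Ω sin φ = 2 × 7.29×10⁻⁵ × sin 59° = 1.25×10⁻⁴ s⁻¹
Geostrophic balance rearranged: |∂P/∂n| = f ρ V_g
|∂P/∂n| = 1.25×10⁻⁴ × 0.717 × 5.00 = 4.48×10⁻⁴ Pa/m

4.48×10⁻⁴ Pa/m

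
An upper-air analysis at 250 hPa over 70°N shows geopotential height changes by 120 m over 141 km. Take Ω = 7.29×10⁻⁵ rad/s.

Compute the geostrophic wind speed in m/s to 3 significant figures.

Coriolis parameter at 70°N:
f = 2Ω sin φ = 2 × 7.29×10⁻⁵ × sin 70° = 1.37×10⁻⁴ s⁻¹
Height gradient: |∂Z/∂n| = 120 m / 141000 m = 8.51×10⁻⁴
On a pressure surface, geostrophic balance gives V_g = (g/f)|∂Z/∂n|:
V_g = 9.81 × 8.51×10⁻⁴ / 1.37×10⁻⁴ = 60.9 m/s

60.9 m/s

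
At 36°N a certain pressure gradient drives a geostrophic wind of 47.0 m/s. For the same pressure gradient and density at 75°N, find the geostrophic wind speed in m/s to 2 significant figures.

29 m/s

With the same pressure gradient and density, V_g ∝ 1/f ∝ 1/sin φ.
V₂ = V₁ · sin φ₁ / sin φ₂ = 47.0 × sin 36° / sin 75°
V₂ = 47.0 × 0.5878/0.9659 = 29 m/s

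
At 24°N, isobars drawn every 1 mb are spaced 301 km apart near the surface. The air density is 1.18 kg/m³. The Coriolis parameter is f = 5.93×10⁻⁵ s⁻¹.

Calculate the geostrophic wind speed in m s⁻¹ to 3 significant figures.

Pressure gradient: |∂P/∂n| = 100 Pa / 301000 m = 3.32×10⁻⁴ Pa/m
Geostrophic balance (pressure-gradient force = Coriolis force):
V_g = (1/(fρ)) |∂P/∂n| = 3.32×10⁻⁴ / (5.93×10⁻⁵ × 1.18) = 4.75 m/s

4.75 m s⁻¹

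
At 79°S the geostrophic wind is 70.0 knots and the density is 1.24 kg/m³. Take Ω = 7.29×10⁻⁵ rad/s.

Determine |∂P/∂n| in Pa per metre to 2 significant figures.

6.4×10⁻³ Pa/m

Coriolis parameter at 79°S:
f = 2Ω sin φ = 2 × 7.29×10⁻⁵ × sin 79° = 1.43×10⁻⁴ s⁻¹
Wind speed in SI: 70.0 knots = 36.0 m/s
Geostrophic balance rearranged: |∂P/∂n| = f ρ V_g
|∂P/∂n| = 1.43×10⁻⁴ × 1.24 × 36.0 = 6.39×10⁻³ Pa/m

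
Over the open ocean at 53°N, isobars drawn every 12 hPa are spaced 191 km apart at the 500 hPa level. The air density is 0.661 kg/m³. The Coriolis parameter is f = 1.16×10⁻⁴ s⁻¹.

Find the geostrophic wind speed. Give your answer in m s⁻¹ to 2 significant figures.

Pressure gradient: |∂P/∂n| = 1200 Pa / 191000 m = 6.28×10⁻³ Pa/m
Geostrophic balance (pressure-gradient force = Coriolis force):
V_g = (1/(fρ)) |∂P/∂n| = 6.28×10⁻³ / (1.16×10⁻⁴ × 0.661) = 81.9 m/s

82 m s⁻¹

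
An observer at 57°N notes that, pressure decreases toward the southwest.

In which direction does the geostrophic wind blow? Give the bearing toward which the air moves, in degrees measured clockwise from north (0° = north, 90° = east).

The pressure-gradient force points toward the southwest (bearing 225°).
Geostrophic balance: in the Northern Hemisphere the Coriolis force deflects motion to the right, so the geostrophic wind blows 90° to the right of the pressure-gradient force (low pressure on the left).
Rotating 225° by 90° clockwise gives 315° — the wind blows toward the northwest.

315°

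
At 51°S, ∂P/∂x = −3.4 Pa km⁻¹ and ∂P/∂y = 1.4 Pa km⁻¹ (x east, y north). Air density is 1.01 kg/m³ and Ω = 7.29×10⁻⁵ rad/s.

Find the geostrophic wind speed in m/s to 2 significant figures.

Coriolis parameter at 51°S:
f = 2Ω sin φ = 2 × 7.29×10⁻⁵ × sin 51° = 1.13×10⁻⁴ s⁻¹
In the Southern Hemisphere f is negative: f = −1.13×10⁻⁴ s⁻¹.
Component geostrophic relations (x east, y north):
u_g = −(1/(fρ)) ∂P/∂y,  v_g = (1/(fρ)) ∂P/∂x
u_g = −(1.4×10⁻³)/(−1.13×10⁻⁴ × 1.01) = 12.2 m/s;  v_g = (−3.4×10⁻³)/(−1.13×10⁻⁴ × 1.01) = 29.7 m/s
|V_g| = √(u_g² + v_g²) = 32.1 m/s

32 m/s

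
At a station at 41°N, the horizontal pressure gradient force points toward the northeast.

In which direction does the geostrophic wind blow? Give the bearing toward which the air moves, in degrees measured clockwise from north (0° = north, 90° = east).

135°

The pressure-gradient force points toward the northeast (bearing 045°).
Geostrophic balance: in the Northern Hemisphere the Coriolis force deflects motion to the right, so the geostrophic wind blows 90° to the right of the pressure-gradient force (low pressure on the left).
Rotating 045° by 90° clockwise gives 135° — the wind blows toward the southeast.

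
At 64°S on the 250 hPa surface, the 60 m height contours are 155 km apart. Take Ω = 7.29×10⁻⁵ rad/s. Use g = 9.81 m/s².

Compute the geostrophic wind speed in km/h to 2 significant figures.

100 km/h

Coriolis parameter at 64°S:
f = 2Ω sin φ = 2 × 7.29×10⁻⁵ × sin 64° = 1.31×10⁻⁴ s⁻¹
Height gradient: |∂Z/∂n| = 60 m / 155000 m = 3.87×10⁻⁴
On a pressure surface, geostrophic balance gives V_g = (g/f)|∂Z/∂n|:
V_g = 9.81 × 3.87×10⁻⁴ / 1.31×10⁻⁴ = 29.0 m/s
Converting: 29.0 m/s × 3.6 = 100 km/h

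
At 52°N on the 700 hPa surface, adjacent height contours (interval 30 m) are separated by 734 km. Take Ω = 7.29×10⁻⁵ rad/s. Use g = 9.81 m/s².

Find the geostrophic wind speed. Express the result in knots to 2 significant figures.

Coriolis parameter at 52°N:
f = 2Ω sin φ = 2 × 7.29×10⁻⁵ × sin 52° = 1.15×10⁻⁴ s⁻¹
Height gradient: |∂Z/∂n| = 30 m / 734000 m = 4.09×10⁻⁵
On a pressure surface, geostrophic balance gives V_g = (g/f)|∂Z/∂n|:
V_g = 9.81 × 4.09×10⁻⁵ / 1.15×10⁻⁴ = 3.49 m/s
Converting: 3.49 m/s × 1.944 = 6.8 knots

6.8 knots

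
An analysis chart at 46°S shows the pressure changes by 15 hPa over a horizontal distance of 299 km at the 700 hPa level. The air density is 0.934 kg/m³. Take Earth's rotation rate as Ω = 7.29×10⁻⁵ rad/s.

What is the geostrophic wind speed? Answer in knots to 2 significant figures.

Coriolis parameter at 46°S:
f = 2Ω sin φ = 2 × 7.29×10⁻⁵ × sin 46° = 1.05×10⁻⁴ s⁻¹
Pressure gradient: |∂P/∂n| = 1500 Pa / 299000 m = 5.02×10⁻³ Pa/m
Geostrophic balance (pressure-gradient force = Coriolis force):
V_g = (1/(fρ)) |∂P/∂n| = 5.02×10⁻³ / (1.05×10⁻⁴ × 0.934) = 51.2 m/s
Converting: 51.2 m/s × 1.944 = 100 knots

100 knots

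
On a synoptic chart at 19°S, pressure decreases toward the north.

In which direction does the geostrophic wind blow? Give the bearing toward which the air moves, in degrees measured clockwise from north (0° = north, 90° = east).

The pressure-gradient force points toward the north (bearing 000°).
Geostrophic balance: in the Southern Hemisphere the Coriolis force deflects motion to the left, so the geostrophic wind blows 90° to the left of the pressure-gradient force (low pressure on the right).
Rotating 000° by 90° counterclockwise gives 270° — the wind blows toward the west.

270°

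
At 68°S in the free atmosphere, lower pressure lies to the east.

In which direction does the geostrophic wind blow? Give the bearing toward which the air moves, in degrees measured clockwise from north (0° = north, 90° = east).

The pressure-gradient force points toward the east (bearing 090°).
Geostrophic balance: in the Southern Hemisphere the Coriolis force deflects motion to the left, so the geostrophic wind blows 90° to the left of the pressure-gradient force (low pressure on the right).
Rotating 090° by 90° counterclockwise gives 000° — the wind blows toward the north.

000°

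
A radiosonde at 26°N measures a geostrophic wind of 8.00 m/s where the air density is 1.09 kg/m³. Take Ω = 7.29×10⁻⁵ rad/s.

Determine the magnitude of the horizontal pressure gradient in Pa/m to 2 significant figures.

5.6×10⁻⁴ Pa/m

Coriolis parameter at 26°N:
f = 2Ω sin φ = 2 × 7.29×10⁻⁵ × sin 26° = 6.39×10⁻⁵ s⁻¹
Geostrophic balance rearranged: |∂P/∂n| = f ρ V_g
|∂P/∂n| = 6.39×10⁻⁵ × 1.09 × 8.00 = 5.57×10⁻⁴ Pa/m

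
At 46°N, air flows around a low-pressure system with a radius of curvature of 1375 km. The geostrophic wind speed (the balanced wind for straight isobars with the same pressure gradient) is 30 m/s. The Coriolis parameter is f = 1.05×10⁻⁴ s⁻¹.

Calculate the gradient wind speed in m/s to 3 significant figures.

Around a low, centrifugal force acts outward with Coriolis, so pressure-gradient force balances both:
(1/ρ)|∂P/∂n| = fV + V²/R  →  V² + fR·V − fR·V_g = 0
With fR = 1.05×10⁻⁴ × 1375×10³ m = 144 m/s:
V = [−fR + √((fR)² + 4 fR V_g)]/2 = [−144 + √(144² + 4×144×30)]/2 = 25.5 m/s
Subgeostrophic (V < V_g = 30 m/s), as expected around a low.

25.5 m/s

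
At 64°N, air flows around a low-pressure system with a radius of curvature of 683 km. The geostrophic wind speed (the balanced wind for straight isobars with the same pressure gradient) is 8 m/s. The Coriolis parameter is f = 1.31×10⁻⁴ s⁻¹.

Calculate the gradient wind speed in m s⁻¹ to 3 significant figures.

7.39 m s⁻¹

Around a low, centrifugal force acts outward with Coriolis, so pressure-gradient force balances both:
(1/ρ)|∂P/∂n| = fV + V²/R  →  V² + fR·V − fR·V_g = 0
With fR = 1.31×10⁻⁴ × 683×10³ m = 89.5 m/s:
V = [−fR + √((fR)² + 4 fR V_g)]/2 = [−89.5 + √(89.5² + 4×89.5×8)]/2 = 7.39 m/s
Subgeostrophic (V < V_g = 8 m/s), as expected around a low.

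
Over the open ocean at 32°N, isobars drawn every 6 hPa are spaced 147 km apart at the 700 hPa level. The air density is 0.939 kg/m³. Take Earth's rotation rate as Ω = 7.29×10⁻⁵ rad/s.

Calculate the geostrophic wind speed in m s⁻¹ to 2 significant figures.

56 m s⁻¹

Coriolis parameter at 32°N:
f = 2Ω sin φ = 2 × 7.29×10⁻⁵ × sin 32° = 7.73×10⁻⁵ s⁻¹
Pressure gradient: |∂P/∂n| = 600 Pa / 147000 m = 4.08×10⁻³ Pa/m
Geostrophic balance (pressure-gradient force = Coriolis force):
V_g = (1/(fρ)) |∂P/∂n| = 4.08×10⁻³ / (7.73×10⁻⁵ × 0.939) = 56.3 m/s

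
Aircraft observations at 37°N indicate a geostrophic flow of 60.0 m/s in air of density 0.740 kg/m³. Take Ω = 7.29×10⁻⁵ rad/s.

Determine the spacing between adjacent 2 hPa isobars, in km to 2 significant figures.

51 km

Coriolis parameter at 37°N:
f = 2Ω sin φ = 2 × 7.29×10⁻⁵ × sin 37° = 8.77×10⁻⁵ s⁻¹
Geostrophic balance rearranged: |∂P/∂n| = f ρ V_g
|∂P/∂n| = 8.77×10⁻⁵ × 0.740 × 60.0 = 3.90×10⁻³ Pa/m
Isobar spacing: Δn = ΔP/|∂P/∂n| = 200 Pa / 3.90×10⁻³ Pa/m = 51337 m ≈ 51 km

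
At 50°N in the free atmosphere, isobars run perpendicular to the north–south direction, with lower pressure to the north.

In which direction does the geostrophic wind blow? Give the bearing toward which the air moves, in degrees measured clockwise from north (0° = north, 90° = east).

090°

The pressure-gradient force points toward the north (bearing 000°).
Geostrophic balance: in the Northern Hemisphere the Coriolis force deflects motion to the right, so the geostrophic wind blows 90° to the right of the pressure-gradient force (low pressure on the left).
Rotating 000° by 90° clockwise gives 090° — the wind blows toward the east.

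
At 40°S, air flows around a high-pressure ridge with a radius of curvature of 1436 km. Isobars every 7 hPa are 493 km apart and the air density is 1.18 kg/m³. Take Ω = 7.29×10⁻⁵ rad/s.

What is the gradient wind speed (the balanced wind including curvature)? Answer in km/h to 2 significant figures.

52 km/h

Coriolis parameter at 40°S:
f = 2Ω sin φ = 2 × 7.29×10⁻⁵ × sin 40° = 9.37×10⁻⁵ s⁻¹
Pressure gradient: |∂P/∂n| = 700 Pa / 493000 m = 1.42×10⁻³ Pa/m
Geostrophic speed: V_g = |∂P/∂n|/(fρ) = 1.42×10⁻³/(9.37×10⁻⁵ × 1.18) = 12.8 m/s
Around a high, pressure-gradient force acts outward with centrifugal, so Coriolis balances both:
fV = (1/ρ)|∂P/∂n| + V²/R  →  V² − fR·V + fR·V_g = 0
With fR = 9.37×10⁻⁵ × 1436×10³ m = 135 m/s:
V = [fR − √((fR)² − 4 fR V_g)]/2 = [135 − √(135² − 4×135×12.8)]/2 = 14.4 m/s
Supergeostrophic (V > V_g = 12.8 m/s), as expected around a high.
Converting: 14.4 m/s × 3.6 = 52 km/h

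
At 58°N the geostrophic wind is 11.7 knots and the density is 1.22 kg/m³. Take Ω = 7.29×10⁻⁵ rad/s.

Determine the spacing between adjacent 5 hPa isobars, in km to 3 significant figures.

Coriolis parameter at 58°N:
f = 2Ω sin φ = 2 × 7.29×10⁻⁵ × sin 58° = 1.24×10⁻⁴ s⁻¹
Wind speed in SI: 11.7 knots = 6.02 m/s
Geostrophic balance rearranged: |∂P/∂n| = f ρ V_g
|∂P/∂n| = 1.24×10⁻⁴ × 1.22 × 6.02 = 9.08×10⁻⁴ Pa/m
Isobar spacing: Δn = ΔP/|∂P/∂n| = 500 Pa / 9.08×10⁻⁴ Pa/m = 550691 m ≈ 551 km

551 km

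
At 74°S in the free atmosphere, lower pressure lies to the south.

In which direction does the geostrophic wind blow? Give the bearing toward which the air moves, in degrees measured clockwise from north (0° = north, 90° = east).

The pressure-gradient force points toward the south (bearing 180°).
Geostrophic balance: in the Southern Hemisphere the Coriolis force deflects motion to the left, so the geostrophic wind blows 90° to the left of the pressure-gradient force (low pressure on the right).
Rotating 180° by 90° counterclockwise gives 090° — the wind blows toward the east.

090°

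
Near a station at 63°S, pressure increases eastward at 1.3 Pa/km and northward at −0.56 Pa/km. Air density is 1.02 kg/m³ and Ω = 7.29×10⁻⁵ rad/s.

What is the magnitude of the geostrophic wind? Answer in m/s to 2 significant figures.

11 m/s

Coriolis parameter at 63°S:
f = 2Ω sin φ = 2 × 7.29×10⁻⁵ × sin 63° = 1.30×10⁻⁴ s⁻¹
In the Southern Hemisphere f is negative: f = −1.30×10⁻⁴ s⁻¹.
Component geostrophic relations (x east, y north):
u_g = −(1/(fρ)) ∂P/∂y,  v_g = (1/(fρ)) ∂P/∂x
u_g = −(−0.56×10⁻³)/(−1.30×10⁻⁴ × 1.02) = −4.23 m/s;  v_g = (1.3×10⁻³)/(−1.30×10⁻⁴ × 1.02) = −9.81 m/s
|V_g| = √(u_g² + v_g²) = 10.7 m/s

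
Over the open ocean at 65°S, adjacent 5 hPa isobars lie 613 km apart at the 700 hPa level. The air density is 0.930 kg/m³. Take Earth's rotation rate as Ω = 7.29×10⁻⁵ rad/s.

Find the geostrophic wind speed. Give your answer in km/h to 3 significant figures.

Coriolis parameter at 65°S:
f = 2Ω sin φ = 2 × 7.29×10⁻⁵ × sin 65° = 1.32×10⁻⁴ s⁻¹
Pressure gradient: |∂P/∂n| = 500 Pa / 613000 m = 8.16×10⁻⁴ Pa/m
Geostrophic balance (pressure-gradient force = Coriolis force):
V_g = (1/(fρ)) |∂P/∂n| = 8.16×10⁻⁴ / (1.32×10⁻⁴ × 0.930) = 6.64 m/s
Converting: 6.64 m/s × 3.6 = 23.9 km/h

23.9 km/h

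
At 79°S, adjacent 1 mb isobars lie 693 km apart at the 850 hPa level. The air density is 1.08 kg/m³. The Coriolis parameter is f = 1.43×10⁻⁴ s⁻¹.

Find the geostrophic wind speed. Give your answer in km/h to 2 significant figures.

Pressure gradient: |∂P/∂n| = 100 Pa / 693000 m = 1.44×10⁻⁴ Pa/m
Geostrophic balance (pressure-gradient force = Coriolis force):
V_g = (1/(fρ)) |∂P/∂n| = 1.44×10⁻⁴ / (1.43×10⁻⁴ × 1.08) = 0.934 m/s
Converting: 0.934 m/s × 3.6 = 3.4 km/h

3.4 km/h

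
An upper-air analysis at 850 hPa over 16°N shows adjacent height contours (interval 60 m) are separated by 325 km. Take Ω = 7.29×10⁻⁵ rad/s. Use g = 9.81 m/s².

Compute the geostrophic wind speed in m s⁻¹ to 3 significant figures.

Coriolis parameter at 16°N:
f = 2Ω sin φ = 2 × 7.29×10⁻⁵ × sin 16° = 4.02×10⁻⁵ s⁻¹
Height gradient: |∂Z/∂n| = 60 m / 325000 m = 1.85×10⁻⁴
On a pressure surface, geostrophic balance gives V_g = (g/f)|∂Z/∂n|:
V_g = 9.81 × 1.85×10⁻⁴ / 4.02×10⁻⁵ = 45.1 m/s

45.1 m s⁻¹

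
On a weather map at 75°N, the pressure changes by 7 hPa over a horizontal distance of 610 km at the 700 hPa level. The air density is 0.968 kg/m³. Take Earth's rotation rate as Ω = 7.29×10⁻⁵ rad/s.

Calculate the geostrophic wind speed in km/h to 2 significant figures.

Coriolis parameter at 75°N:
f = 2Ω sin φ = 2 × 7.29×10⁻⁵ × sin 75° = 1.41×10⁻⁴ s⁻¹
Pressure gradient: |∂P/∂n| = 700 Pa / 610000 m = 1.15×10⁻³ Pa/m
Geostrophic balance (pressure-gradient force = Coriolis force):
V_g = (1/(fρ)) |∂P/∂n| = 1.15×10⁻³ / (1.41×10⁻⁴ × 0.968) = 8.42 m/s
Converting: 8.42 m/s × 3.6 = 30 km/h

30 km/h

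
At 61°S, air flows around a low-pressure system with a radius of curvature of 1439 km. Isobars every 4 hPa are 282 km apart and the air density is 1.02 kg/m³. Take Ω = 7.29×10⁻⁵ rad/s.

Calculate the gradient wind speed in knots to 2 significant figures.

20 knots

Coriolis parameter at 61°S:
f = 2Ω sin φ = 2 × 7.29×10⁻⁵ × sin 61° = 1.28×10⁻⁴ s⁻¹
Pressure gradient: |∂P/∂n| = 400 Pa / 282000 m = 1.42×10⁻³ Pa/m
Geostrophic speed: V_g = |∂P/∂n|/(fρ) = 1.42×10⁻³/(1.28×10⁻⁴ × 1.02) = 10.9 m/s
Around a low, centrifugal force acts outward with Coriolis, so pressure-gradient force balances both:
(1/ρ)|∂P/∂n| = fV + V²/R  →  V² + fR·V − fR·V_g = 0
With fR = 1.28×10⁻⁴ × 1439×10³ m = 184 m/s:
V = [−fR + √((fR)² + 4 fR V_g)]/2 = [−184 + √(184² + 4×184×10.9)]/2 = 10.3 m/s
Subgeostrophic (V < V_g = 10.9 m/s), as expected around a low.
Converting: 10.3 m/s × 1.944 = 20 knots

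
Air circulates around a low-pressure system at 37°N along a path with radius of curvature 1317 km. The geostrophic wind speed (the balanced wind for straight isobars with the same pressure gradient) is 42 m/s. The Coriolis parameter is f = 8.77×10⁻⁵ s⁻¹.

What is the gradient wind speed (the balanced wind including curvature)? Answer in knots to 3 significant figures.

63.6 knots

Around a low, centrifugal force acts outward with Coriolis, so pressure-gradient force balances both:
(1/ρ)|∂P/∂n| = fV + V²/R  →  V² + fR·V − fR·V_g = 0
With fR = 8.77×10⁻⁵ × 1317×10³ m = 116 m/s:
V = [−fR + √((fR)² + 4 fR V_g)]/2 = [−116 + √(116² + 4×116×42)]/2 = 32.7 m/s
Subgeostrophic (V < V_g = 42 m/s), as expected around a low.
Converting: 32.7 m/s × 1.944 = 63.6 knots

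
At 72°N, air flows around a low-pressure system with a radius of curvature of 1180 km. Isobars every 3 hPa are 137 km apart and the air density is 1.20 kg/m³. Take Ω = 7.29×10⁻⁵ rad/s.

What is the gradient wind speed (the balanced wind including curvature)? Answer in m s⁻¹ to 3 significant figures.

Coriolis parameter at 72°N:
f = 2Ω sin φ = 2 × 7.29×10⁻⁵ × sin 72° = 1.39×10⁻⁴ s⁻¹
Pressure gradient: |∂P/∂n| = 300 Pa / 137000 m = 2.19×10⁻³ Pa/m
Geostrophic speed: V_g = |∂P/∂n|/(fρ) = 2.19×10⁻³/(1.39×10⁻⁴ × 1.20) = 13.2 m/s
Around a low, centrifugal force acts outward with Coriolis, so pressure-gradient force balances both:
(1/ρ)|∂P/∂n| = fV + V²/R  →  V² + fR·V − fR·V_g = 0
With fR = 1.39×10⁻⁴ × 1180×10³ m = 164 m/s:
V = [−fR + √((fR)² + 4 fR V_g)]/2 = [−164 + √(164² + 4×164×13.2)]/2 = 12.2 m/s
Subgeostrophic (V < V_g = 13.2 m/s), as expected around a low.

12.2 m s⁻¹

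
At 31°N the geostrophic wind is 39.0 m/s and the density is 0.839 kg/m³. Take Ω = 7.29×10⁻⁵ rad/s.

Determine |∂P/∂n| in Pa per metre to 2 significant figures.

Coriolis parameter at 31°N:
f = 2Ω sin φ = 2 × 7.29×10⁻⁵ × sin 31° = 7.51×10⁻⁵ s⁻¹
Geostrophic balance rearranged: |∂P/∂n| = f ρ V_g
|∂P/∂n| = 7.51×10⁻⁵ × 0.839 × 39.0 = 2.46×10⁻³ Pa/m

2.5×10⁻³ Pa/m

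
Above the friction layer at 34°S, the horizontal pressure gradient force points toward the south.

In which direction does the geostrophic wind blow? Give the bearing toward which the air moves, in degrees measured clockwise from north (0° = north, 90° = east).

The pressure-gradient force points toward the south (bearing 180°).
Geostrophic balance: in the Southern Hemisphere the Coriolis force deflects motion to the left, so the geostrophic wind blows 90° to the left of the pressure-gradient force (low pressure on the right).
Rotating 180° by 90° counterclockwise gives 090° — the wind blows toward the east.

090°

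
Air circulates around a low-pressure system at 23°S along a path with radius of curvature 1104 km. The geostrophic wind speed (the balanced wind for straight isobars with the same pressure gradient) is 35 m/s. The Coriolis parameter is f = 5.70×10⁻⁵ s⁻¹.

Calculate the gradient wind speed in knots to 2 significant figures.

Around a low, centrifugal force acts outward with Coriolis, so pressure-gradient force balances both:
(1/ρ)|∂P/∂n| = fV + V²/R  →  V² + fR·V − fR·V_g = 0
With fR = 5.70×10⁻⁵ × 1104×10³ m = 62.9 m/s:
V = [−fR + √((fR)² + 4 fR V_g)]/2 = [−62.9 + √(62.9² + 4×62.9×35)]/2 = 25 m/s
Subgeostrophic (V < V_g = 35 m/s), as expected around a low.
Converting: 25 m/s × 1.944 = 49 knots

49 knots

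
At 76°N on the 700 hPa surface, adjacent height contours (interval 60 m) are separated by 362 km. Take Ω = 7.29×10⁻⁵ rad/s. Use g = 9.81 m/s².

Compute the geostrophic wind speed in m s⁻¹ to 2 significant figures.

11 m s⁻¹

Coriolis parameter at 76°N:
f = 2Ω sin φ = 2 × 7.29×10⁻⁵ × sin 76° = 1.41×10⁻⁴ s⁻¹
Height gradient: |∂Z/∂n| = 60 m / 362000 m = 1.66×10⁻⁴
On a pressure surface, geostrophic balance gives V_g = (g/f)|∂Z/∂n|:
V_g = 9.81 × 1.66×10⁻⁴ / 1.41×10⁻⁴ = 11.5 m/s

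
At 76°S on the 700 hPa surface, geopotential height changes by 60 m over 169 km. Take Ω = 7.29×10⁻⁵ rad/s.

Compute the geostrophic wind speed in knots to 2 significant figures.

48 knots

Coriolis parameter at 76°S:
f = 2Ω sin φ = 2 × 7.29×10⁻⁵ × sin 76° = 1.41×10⁻⁴ s⁻¹
Height gradient: |∂Z/∂n| = 60 m / 169000 m = 3.55×10⁻⁴
On a pressure surface, geostrophic balance gives V_g = (g/f)|∂Z/∂n|:
V_g = 9.81 × 3.55×10⁻⁴ / 1.41×10⁻⁴ = 24.6 m/s
Converting: 24.6 m/s × 1.944 = 48 knots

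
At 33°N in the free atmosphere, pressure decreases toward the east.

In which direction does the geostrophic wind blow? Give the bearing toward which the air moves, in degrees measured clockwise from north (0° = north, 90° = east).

The pressure-gradient force points toward the east (bearing 090°).
Geostrophic balance: in the Northern Hemisphere the Coriolis force deflects motion to the right, so the geostrophic wind blows 90° to the right of the pressure-gradient force (low pressure on the left).
Rotating 090° by 90° clockwise gives 180° — the wind blows toward the south.

180°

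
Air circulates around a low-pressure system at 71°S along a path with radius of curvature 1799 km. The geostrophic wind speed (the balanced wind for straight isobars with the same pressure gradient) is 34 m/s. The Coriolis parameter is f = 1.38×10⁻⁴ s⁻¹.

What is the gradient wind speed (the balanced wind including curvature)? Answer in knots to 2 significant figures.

Around a low, centrifugal force acts outward with Coriolis, so pressure-gradient force balances both:
(1/ρ)|∂P/∂n| = fV + V²/R  →  V² + fR·V − fR·V_g = 0
With fR = 1.38×10⁻⁴ × 1799×10³ m = 248 m/s:
V = [−fR + √((fR)² + 4 fR V_g)]/2 = [−248 + √(248² + 4×248×34)]/2 = 30.3 m/s
Subgeostrophic (V < V_g = 34 m/s), as expected around a low.
Converting: 30.3 m/s × 1.944 = 59 knots

59 knots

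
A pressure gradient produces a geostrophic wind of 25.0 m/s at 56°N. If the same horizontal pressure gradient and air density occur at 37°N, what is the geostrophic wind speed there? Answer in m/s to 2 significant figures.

34 m/s

With the same pressure gradient and density, V_g ∝ 1/f ∝ 1/sin φ.
V₂ = V₁ · sin φ₁ / sin φ₂ = 25.0 × sin 56° / sin 37°
V₂ = 25.0 × 0.8290/0.6018 = 34 m/s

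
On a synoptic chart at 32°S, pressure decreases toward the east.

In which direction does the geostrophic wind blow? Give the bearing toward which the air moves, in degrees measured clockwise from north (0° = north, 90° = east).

The pressure-gradient force points toward the east (bearing 090°).
Geostrophic balance: in the Southern Hemisphere the Coriolis force deflects motion to the left, so the geostrophic wind blows 90° to the left of the pressure-gradient force (low pressure on the right).
Rotating 090° by 90° counterclockwise gives 000° — the wind blows toward the north.

000°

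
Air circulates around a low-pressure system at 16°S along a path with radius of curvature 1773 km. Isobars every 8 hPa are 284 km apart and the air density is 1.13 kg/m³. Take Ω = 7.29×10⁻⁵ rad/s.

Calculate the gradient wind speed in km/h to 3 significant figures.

Coriolis parameter at 16°S:
f = 2Ω sin φ = 2 × 7.29×10⁻⁵ × sin 16° = 4.02×10⁻⁵ s⁻¹
Pressure gradient: |∂P/∂n| = 800 Pa / 284000 m = 2.82×10⁻³ Pa/m
Geostrophic speed: V_g = |∂P/∂n|/(fρ) = 2.82×10⁻³/(4.02×10⁻⁵ × 1.13) = 62.0 m/s
Around a low, centrifugal force acts outward with Coriolis, so pressure-gradient force balances both:
(1/ρ)|∂P/∂n| = fV + V²/R  →  V² + fR·V − fR·V_g = 0
With fR = 4.02×10⁻⁵ × 1773×10³ m = 71.3 m/s:
V = [−fR + √((fR)² + 4 fR V_g)]/2 = [−71.3 + √(71.3² + 4×71.3×62)]/2 = 39.8 m/s
Subgeostrophic (V < V_g = 62 m/s), as expected around a low.
Converting: 39.8 m/s × 3.6 = 143 km/h

143 km/h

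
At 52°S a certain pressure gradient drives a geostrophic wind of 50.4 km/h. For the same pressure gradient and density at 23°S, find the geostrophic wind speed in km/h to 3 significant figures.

With the same pressure gradient and density, V_g ∝ 1/f ∝ 1/sin φ.
V₂ = V₁ · sin φ₁ / sin φ₂ = 50.4 × sin 52° / sin 23°
V₂ = 50.4 × 0.7880/0.3907 = 102 km/h

102 km/h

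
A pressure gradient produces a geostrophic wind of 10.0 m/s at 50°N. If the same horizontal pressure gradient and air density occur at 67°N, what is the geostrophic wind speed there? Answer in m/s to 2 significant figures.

8.3 m/s

With the same pressure gradient and density, V_g ∝ 1/f ∝ 1/sin φ.
V₂ = V₁ · sin φ₁ / sin φ₂ = 10.0 × sin 50° / sin 67°
V₂ = 10.0 × 0.7660/0.9205 = 8.3 m/s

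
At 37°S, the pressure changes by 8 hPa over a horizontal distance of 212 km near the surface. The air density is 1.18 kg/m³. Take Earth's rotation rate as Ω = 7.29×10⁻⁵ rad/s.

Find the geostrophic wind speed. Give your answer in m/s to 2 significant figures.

36 m/s

Coriolis parameter at 37°S:
f = 2Ω sin φ = 2 × 7.29×10⁻⁵ × sin 37° = 8.77×10⁻⁵ s⁻¹
Pressure gradient: |∂P/∂n| = 800 Pa / 212000 m = 3.77×10⁻³ Pa/m
Geostrophic balance (pressure-gradient force = Coriolis force):
V_g = (1/(fρ)) |∂P/∂n| = 3.77×10⁻³ / (8.77×10⁻⁵ × 1.18) = 36.4 m/s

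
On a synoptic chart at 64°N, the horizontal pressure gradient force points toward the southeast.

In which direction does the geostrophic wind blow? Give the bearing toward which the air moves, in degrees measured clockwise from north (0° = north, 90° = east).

225°

The pressure-gradient force points toward the southeast (bearing 135°).
Geostrophic balance: in the Northern Hemisphere the Coriolis force deflects motion to the right, so the geostrophic wind blows 90° to the right of the pressure-gradient force (low pressure on the left).
Rotating 135° by 90° clockwise gives 225° — the wind blows toward the southwest.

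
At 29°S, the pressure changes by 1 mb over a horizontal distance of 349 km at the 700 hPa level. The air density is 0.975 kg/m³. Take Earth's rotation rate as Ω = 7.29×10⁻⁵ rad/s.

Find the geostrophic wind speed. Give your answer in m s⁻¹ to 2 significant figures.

Coriolis parameter at 29°S:
f = 2Ω sin φ = 2 × 7.29×10⁻⁵ × sin 29° = 7.07×10⁻⁵ s⁻¹
Pressure gradient: |∂P/∂n| = 100 Pa / 349000 m = 2.87×10⁻⁴ Pa/m
Geostrophic balance (pressure-gradient force = Coriolis force):
V_g = (1/(fρ)) |∂P/∂n| = 2.87×10⁻⁴ / (7.07×10⁻⁵ × 0.975) = 4.16 m/s

4.2 m s⁻¹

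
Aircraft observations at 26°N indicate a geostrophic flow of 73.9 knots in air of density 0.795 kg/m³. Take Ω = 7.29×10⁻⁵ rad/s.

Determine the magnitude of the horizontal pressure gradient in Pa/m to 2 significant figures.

1.9×10⁻³ Pa/m

Coriolis parameter at 26°N:
f = 2Ω sin φ = 2 × 7.29×10⁻⁵ × sin 26° = 6.39×10⁻⁵ s⁻¹
Wind speed in SI: 73.9 knots = 38.0 m/s
Geostrophic balance rearranged: |∂P/∂n| = f ρ V_g
|∂P/∂n| = 6.39×10⁻⁵ × 0.795 × 38.0 = 1.93×10⁻³ Pa/m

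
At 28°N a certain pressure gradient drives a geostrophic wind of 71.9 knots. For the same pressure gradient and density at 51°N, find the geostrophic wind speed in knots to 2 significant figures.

43 knots

With the same pressure gradient and density, V_g ∝ 1/f ∝ 1/sin φ.
V₂ = V₁ · sin φ₁ / sin φ₂ = 71.9 × sin 28° / sin 51°
V₂ = 71.9 × 0.4695/0.7771 = 43 knots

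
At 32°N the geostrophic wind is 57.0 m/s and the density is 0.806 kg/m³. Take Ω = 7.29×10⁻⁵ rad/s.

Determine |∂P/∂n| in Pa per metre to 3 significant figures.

3.55×10⁻³ Pa/m

Coriolis parameter at 32°N:
f = 2Ω sin φ = 2 × 7.29×10⁻⁵ × sin 32° = 7.73×10⁻⁵ s⁻¹
Geostrophic balance rearranged: |∂P/∂n| = f ρ V_g
|∂P/∂n| = 7.73×10⁻⁵ × 0.806 × 57.0 = 3.55×10⁻³ Pa/m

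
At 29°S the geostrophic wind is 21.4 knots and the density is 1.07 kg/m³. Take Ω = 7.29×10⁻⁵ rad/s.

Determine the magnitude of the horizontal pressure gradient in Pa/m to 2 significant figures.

8.3×10⁻⁴ Pa/m

Coriolis parameter at 29°S:
f = 2Ω sin φ = 2 × 7.29×10⁻⁵ × sin 29° = 7.07×10⁻⁵ s⁻¹
Wind speed in SI: 21.4 knots = 11.0 m/s
Geostrophic balance rearranged: |∂P/∂n| = f ρ V_g
|∂P/∂n| = 7.07×10⁻⁵ × 1.07 × 11.0 = 8.33×10⁻⁴ Pa/m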